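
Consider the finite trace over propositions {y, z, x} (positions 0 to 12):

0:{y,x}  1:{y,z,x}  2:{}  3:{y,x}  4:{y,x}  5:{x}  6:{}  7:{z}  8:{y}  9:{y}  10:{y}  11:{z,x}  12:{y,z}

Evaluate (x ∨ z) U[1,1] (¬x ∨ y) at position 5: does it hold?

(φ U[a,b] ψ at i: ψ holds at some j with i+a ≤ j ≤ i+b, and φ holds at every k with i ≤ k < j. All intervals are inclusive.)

True

Need some j in [6,6] with (¬x ∨ y), and (x ∨ z) at every k in [5,j-1].
  j=6: (¬x ∨ y) holds; (x ∨ z) holds at every k in [5,5] → satisfied.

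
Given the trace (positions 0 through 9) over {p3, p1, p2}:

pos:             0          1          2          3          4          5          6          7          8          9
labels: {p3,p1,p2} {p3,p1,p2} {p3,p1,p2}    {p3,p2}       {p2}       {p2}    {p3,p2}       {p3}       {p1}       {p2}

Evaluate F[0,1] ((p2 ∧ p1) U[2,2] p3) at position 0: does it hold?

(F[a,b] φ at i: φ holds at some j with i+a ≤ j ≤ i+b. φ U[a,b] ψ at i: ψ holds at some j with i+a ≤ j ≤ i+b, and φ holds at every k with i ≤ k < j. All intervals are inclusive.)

Yes

Check ((p2 ∧ p1) U[2,2] p3) at each j in [0,1]:
  j=0: holds
  j=1: holds
Found at j=0 → formula holds.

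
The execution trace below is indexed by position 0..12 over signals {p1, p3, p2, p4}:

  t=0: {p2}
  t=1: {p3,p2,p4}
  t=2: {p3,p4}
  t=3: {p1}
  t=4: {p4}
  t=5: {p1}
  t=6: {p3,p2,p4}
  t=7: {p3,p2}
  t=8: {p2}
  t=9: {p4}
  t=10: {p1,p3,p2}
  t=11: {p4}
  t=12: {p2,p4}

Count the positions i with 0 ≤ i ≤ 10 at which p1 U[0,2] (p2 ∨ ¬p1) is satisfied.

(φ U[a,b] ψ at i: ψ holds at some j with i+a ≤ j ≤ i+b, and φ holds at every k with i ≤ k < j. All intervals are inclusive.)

11

Evaluate at each i in [0,10]:
  i=0: ✓ (rhs at j=0)
  i=1: ✓ (rhs at j=1)
  i=2: ✓ (rhs at j=2)
  i=3: ✓ (rhs at j=4; lhs holds on [3,3])
  i=4: ✓ (rhs at j=4)
  i=5: ✓ (rhs at j=6; lhs holds on [5,5])
  i=6: ✓ (rhs at j=6)
  i=7: ✓ (rhs at j=7)
  i=8: ✓ (rhs at j=8)
  i=9: ✓ (rhs at j=9)
  i=10: ✓ (rhs at j=10)
Positions where it holds: {0, 1, 2, 3, 4, 5, 6, 7, 8, 9, 10} → 11.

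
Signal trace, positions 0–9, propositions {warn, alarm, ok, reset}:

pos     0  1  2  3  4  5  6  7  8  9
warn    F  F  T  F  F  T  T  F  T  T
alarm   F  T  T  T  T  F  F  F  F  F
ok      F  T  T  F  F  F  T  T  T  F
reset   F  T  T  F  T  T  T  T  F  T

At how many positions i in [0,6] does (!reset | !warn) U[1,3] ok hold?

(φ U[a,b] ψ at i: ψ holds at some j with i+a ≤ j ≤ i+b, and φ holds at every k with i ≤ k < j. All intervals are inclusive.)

Evaluate at each i in [0,6]:
  i=0: ✓ (rhs at j=1; lhs holds on [0,0])
  i=1: ✓ (rhs at j=2; lhs holds on [1,1])
  i=2: ✗ (no rhs in [3,5])
  i=3: ✗ (lhs fails at k=5 before rhs at j=6)
  i=4: ✗ (lhs fails at k=5 before rhs at j=6)
  i=5: ✗ (lhs fails at k=5 before rhs at j=6)
  i=6: ✗ (lhs fails at k=6 before rhs at j=7)
Positions where it holds: {0, 1} → 2.

2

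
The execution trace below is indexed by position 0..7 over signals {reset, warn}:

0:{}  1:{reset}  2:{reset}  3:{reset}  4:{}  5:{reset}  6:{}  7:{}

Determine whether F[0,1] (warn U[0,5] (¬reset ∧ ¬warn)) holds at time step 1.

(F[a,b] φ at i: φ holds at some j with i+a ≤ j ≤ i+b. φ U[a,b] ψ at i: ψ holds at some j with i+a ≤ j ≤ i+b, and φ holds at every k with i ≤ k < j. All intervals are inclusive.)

No

Check (warn U[0,5] (¬reset ∧ ¬warn)) at each j in [1,2]:
  j=1: fails
  j=2: fails
No position in the window satisfies it → formula fails.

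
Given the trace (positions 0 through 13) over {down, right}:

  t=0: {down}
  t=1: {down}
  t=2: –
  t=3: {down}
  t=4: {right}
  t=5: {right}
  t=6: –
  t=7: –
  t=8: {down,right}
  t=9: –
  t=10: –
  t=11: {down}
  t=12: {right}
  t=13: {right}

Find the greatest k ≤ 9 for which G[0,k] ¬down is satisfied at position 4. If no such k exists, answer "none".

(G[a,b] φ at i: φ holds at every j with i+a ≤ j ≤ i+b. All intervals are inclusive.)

3

¬down must hold from j=4 onward; find where it first fails.
  j=4: holds
  j=5: holds
  j=6: holds
  j=7: holds
  j=8: fails
Holds on [4,7], so largest k = 3.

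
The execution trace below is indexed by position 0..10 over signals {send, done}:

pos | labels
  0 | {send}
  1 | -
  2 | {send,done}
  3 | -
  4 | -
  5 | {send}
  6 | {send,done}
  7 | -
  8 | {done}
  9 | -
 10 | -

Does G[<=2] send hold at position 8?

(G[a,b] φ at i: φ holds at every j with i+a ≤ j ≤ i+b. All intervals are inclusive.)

Check send at every j in [8,10]:
  j=8: false
  j=9: false
  j=10: false
Fails at j=8 → formula fails.

Does not hold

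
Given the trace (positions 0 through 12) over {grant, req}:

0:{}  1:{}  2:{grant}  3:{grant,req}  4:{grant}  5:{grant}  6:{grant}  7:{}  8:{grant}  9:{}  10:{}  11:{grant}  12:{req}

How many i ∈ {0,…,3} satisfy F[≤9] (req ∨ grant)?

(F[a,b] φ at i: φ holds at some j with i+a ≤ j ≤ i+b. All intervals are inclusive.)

Evaluate at each i in [0,3]:
  i=0: ✓ (witness j=2)
  i=1: ✓ (witness j=2)
  i=2: ✓ (witness j=2)
  i=3: ✓ (witness j=3)
Positions where it holds: {0, 1, 2, 3} → 4.

4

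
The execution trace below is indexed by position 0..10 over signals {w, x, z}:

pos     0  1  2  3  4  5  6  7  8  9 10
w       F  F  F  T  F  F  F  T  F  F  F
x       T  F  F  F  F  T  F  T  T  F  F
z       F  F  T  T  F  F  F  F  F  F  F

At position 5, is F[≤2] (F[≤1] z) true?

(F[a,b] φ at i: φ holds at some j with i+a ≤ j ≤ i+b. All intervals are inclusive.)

Does not hold

Check F[≤1] z at each j in [5,7]:
  j=5: fails (none in [5,6])
  j=6: fails (none in [6,7])
  j=7: fails (none in [7,8])
No position in the window satisfies it → formula fails.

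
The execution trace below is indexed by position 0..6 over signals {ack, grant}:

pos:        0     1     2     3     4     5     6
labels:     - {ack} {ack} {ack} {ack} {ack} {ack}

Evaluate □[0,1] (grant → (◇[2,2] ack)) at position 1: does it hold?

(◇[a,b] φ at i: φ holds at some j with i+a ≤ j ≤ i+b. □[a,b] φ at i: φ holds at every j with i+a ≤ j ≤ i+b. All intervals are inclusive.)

Check (grant → (◇[2,2] ack)) at every j in [1,2]:
  j=1: antecedent false → ✓
  j=2: antecedent false → ✓
All positions satisfy it → formula holds.

Holds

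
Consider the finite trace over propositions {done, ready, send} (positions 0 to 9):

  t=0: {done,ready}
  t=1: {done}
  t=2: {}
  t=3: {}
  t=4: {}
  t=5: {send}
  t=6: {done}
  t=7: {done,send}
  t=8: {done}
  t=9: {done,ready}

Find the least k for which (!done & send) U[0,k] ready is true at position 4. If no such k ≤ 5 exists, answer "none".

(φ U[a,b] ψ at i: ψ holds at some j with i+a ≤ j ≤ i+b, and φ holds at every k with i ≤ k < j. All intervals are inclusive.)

Need earliest j ≥ 4 with ready, and (!done & send) at every k in [4,j-1].
  j=4: rhs fails.
  j=5: rhs fails.
  j=6: rhs fails.
  j=7: rhs fails.
  j=8: rhs fails.
  j=9: rhs holds but lhs fails at k=4.
No witness within the range → none.

none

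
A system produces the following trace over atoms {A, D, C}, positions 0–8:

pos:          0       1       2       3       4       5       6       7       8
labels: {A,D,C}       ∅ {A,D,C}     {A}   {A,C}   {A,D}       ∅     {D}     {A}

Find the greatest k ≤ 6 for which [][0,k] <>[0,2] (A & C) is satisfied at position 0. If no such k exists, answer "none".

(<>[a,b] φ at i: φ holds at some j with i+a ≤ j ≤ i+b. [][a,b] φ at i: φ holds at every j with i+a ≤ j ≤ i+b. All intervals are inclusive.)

4

<>[0,2] (A & C) must hold from j=0 onward; find where it first fails.
  j=0: holds
  j=1: holds
  j=2: holds
  j=3: holds
  j=4: holds
  j=5: fails
Holds on [0,4], so largest k = 4.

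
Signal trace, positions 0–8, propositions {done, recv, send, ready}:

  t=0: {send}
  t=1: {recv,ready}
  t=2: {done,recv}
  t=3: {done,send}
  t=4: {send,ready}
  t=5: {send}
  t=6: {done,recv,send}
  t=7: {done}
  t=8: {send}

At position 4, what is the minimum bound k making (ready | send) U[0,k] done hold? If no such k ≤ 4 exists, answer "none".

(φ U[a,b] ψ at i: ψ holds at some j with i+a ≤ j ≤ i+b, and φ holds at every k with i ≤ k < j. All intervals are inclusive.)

2

Need earliest j ≥ 4 with done, and (ready | send) at every k in [4,j-1].
  j=4: rhs fails.
  j=5: rhs fails.
  j=6: rhs holds; lhs holds on [4,5]. k = 2.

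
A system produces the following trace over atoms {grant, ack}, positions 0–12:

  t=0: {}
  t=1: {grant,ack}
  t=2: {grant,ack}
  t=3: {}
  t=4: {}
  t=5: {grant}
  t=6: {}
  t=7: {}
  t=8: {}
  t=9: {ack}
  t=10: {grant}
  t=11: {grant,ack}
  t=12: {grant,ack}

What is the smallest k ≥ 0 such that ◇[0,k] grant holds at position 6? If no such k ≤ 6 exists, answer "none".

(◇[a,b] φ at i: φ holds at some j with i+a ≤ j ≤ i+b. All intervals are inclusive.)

4

Scan j = 6,7,… for grant:
  j=6: fails
  j=7: fails
  j=8: fails
  j=9: fails
  j=10: holds
First hit at j=10, so smallest k = 10-6 = 4.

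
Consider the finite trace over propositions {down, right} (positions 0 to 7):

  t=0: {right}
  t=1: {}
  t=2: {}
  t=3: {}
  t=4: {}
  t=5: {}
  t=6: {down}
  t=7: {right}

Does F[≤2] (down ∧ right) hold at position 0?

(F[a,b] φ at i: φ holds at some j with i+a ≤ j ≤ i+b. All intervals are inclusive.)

Does not hold

Check (down ∧ right) at each j in [0,2]:
  j=0: false
  j=1: false
  j=2: false
No position in the window satisfies it → formula fails.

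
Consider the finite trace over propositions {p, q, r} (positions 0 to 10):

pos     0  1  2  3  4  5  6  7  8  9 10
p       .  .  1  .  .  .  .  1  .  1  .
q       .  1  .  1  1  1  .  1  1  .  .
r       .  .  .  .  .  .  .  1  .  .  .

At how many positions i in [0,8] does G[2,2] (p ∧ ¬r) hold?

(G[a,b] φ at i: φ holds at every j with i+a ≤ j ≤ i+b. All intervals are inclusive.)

2

Evaluate at each i in [0,8]:
  i=0: ✓ (all of [2,2])
  i=1: ✗ (fails at j=3)
  i=2: ✗ (fails at j=4)
  i=3: ✗ (fails at j=5)
  i=4: ✗ (fails at j=6)
  i=5: ✗ (fails at j=7)
  i=6: ✗ (fails at j=8)
  i=7: ✓ (all of [9,9])
  i=8: ✗ (fails at j=10)
Positions where it holds: {0, 7} → 2.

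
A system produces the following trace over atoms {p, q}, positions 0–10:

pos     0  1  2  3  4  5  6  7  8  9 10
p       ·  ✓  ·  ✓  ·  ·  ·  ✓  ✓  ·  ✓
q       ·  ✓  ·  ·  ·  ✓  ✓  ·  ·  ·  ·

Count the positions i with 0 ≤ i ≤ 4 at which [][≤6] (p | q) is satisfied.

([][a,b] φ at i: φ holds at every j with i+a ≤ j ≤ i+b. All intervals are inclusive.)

0

Evaluate at each i in [0,4]:
  i=0: ✗ (fails at j=0)
  i=1: ✗ (fails at j=2)
  i=2: ✗ (fails at j=2)
  i=3: ✗ (fails at j=4)
  i=4: ✗ (fails at j=4)
Positions where it holds: {} → 0.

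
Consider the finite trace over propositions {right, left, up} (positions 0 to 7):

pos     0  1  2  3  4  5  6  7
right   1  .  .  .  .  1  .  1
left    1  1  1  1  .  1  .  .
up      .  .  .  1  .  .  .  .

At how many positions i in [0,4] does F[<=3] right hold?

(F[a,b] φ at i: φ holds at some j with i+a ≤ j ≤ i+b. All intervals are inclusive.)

4

Evaluate at each i in [0,4]:
  i=0: ✓ (witness j=0)
  i=1: ✗ (none in [1,4])
  i=2: ✓ (witness j=5)
  i=3: ✓ (witness j=5)
  i=4: ✓ (witness j=5)
Positions where it holds: {0, 2, 3, 4} → 4.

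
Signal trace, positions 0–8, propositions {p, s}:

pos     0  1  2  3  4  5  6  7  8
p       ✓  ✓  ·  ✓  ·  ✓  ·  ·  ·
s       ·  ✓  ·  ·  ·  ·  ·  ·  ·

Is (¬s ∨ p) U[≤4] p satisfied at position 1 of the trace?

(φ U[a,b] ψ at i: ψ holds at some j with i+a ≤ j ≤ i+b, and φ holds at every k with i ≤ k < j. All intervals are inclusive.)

Need some j in [1,5] with p, and (¬s ∨ p) at every k in [1,j-1].
  j=1: p holds; no prefix to check → satisfied.

Yes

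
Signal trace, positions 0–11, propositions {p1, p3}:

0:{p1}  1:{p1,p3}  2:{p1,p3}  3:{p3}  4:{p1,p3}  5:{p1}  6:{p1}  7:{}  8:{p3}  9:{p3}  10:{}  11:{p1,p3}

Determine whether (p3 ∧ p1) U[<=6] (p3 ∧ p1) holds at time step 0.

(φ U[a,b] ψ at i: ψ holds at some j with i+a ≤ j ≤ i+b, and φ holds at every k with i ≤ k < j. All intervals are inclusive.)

Does not hold

Need some j in [0,6] with (p3 ∧ p1), and (p3 ∧ p1) at every k in [0,j-1].
  j=0: (p3 ∧ p1) false.
  j=1: (p3 ∧ p1) holds, but (p3 ∧ p1) fails at k=0 → not this j.
  j=2: (p3 ∧ p1) holds, but (p3 ∧ p1) fails at k=0 → not this j.
  j=3: (p3 ∧ p1) false.
  j=4: (p3 ∧ p1) holds, but (p3 ∧ p1) fails at k=0 → not this j.
  j=5: (p3 ∧ p1) false.
  j=6: (p3 ∧ p1) false.
No j in the window works → until fails.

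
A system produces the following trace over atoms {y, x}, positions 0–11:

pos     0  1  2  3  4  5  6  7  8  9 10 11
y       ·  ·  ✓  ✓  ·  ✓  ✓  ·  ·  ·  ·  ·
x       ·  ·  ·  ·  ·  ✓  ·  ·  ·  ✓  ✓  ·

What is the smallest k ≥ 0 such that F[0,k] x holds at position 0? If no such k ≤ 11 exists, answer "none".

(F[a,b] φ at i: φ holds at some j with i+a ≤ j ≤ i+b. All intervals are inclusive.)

Scan j = 0,1,… for x:
  j=0: fails
  j=1: fails
  j=2: fails
  j=3: fails
  j=4: fails
  j=5: holds
First hit at j=5, so smallest k = 5-0 = 5.

5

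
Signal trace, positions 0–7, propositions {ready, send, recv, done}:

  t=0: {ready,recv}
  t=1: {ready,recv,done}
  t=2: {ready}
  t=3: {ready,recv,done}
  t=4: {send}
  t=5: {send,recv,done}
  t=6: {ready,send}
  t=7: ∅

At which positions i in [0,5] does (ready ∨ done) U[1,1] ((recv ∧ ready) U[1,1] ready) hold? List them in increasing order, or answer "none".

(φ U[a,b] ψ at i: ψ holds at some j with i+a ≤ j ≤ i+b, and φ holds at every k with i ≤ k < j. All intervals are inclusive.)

0

Evaluate at each i in [0,5]:
  i=0: ✓ (rhs at j=1; lhs holds on [0,0])
  i=1: ✗ (no rhs in [2,2])
  i=2: ✗ (no rhs in [3,3])
  i=3: ✗ (no rhs in [4,4])
  i=4: ✗ (no rhs in [5,5])
  i=5: ✗ (no rhs in [6,6])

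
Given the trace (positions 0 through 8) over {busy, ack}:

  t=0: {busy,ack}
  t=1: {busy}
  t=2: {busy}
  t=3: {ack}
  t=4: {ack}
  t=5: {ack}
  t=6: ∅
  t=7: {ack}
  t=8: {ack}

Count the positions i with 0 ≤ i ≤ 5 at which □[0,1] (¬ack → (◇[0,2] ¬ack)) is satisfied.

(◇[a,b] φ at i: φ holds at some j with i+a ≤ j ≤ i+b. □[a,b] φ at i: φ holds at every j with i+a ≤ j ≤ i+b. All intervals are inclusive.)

6

Evaluate at each i in [0,5]:
  i=0: ✓ (all of [0,1])
  i=1: ✓ (all of [1,2])
  i=2: ✓ (all of [2,3])
  i=3: ✓ (all of [3,4])
  i=4: ✓ (all of [4,5])
  i=5: ✓ (all of [5,6])
Positions where it holds: {0, 1, 2, 3, 4, 5} → 6.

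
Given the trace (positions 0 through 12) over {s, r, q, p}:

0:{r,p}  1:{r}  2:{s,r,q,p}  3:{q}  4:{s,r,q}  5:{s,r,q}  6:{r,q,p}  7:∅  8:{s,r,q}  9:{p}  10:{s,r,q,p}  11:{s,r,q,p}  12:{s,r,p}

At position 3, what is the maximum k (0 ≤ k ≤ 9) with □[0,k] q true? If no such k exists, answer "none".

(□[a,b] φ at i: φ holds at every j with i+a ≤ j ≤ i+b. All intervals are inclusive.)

3

q must hold from j=3 onward; find where it first fails.
  j=3: holds
  j=4: holds
  j=5: holds
  j=6: holds
  j=7: fails
Holds on [3,6], so largest k = 3.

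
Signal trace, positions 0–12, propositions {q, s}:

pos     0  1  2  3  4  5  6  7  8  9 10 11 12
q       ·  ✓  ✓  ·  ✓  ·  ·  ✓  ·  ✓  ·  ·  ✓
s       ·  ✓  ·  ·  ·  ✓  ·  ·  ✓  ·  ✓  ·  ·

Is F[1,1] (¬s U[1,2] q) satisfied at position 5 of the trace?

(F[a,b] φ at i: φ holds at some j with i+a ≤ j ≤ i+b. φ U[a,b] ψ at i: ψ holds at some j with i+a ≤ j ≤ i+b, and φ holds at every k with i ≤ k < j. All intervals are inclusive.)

Yes

Check (¬s U[1,2] q) at each j in [6,6]:
  j=6: holds
Found at j=6 → formula holds.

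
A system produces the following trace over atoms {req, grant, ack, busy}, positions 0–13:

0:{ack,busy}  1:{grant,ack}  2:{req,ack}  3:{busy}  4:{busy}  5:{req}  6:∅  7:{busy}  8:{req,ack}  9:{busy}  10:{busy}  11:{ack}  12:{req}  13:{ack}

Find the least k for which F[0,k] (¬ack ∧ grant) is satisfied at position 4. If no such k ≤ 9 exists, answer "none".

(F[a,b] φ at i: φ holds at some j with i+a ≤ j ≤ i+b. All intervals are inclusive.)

Scan j = 4,5,… for (¬ack ∧ grant):
  j=4: fails
  j=5: fails
  j=6: fails
  j=7: fails
  j=8: fails
  j=9: fails
  j=10: fails
  j=11: fails
  j=12: fails
  j=13: fails
No j in [4,13] satisfies it → none.

none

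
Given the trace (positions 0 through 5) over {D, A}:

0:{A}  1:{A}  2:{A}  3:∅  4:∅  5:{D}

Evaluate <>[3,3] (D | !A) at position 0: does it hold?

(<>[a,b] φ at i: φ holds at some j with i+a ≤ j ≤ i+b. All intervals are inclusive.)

Check (D | !A) at each j in [3,3]:
  j=3: true
Found at j=3 → formula holds.

True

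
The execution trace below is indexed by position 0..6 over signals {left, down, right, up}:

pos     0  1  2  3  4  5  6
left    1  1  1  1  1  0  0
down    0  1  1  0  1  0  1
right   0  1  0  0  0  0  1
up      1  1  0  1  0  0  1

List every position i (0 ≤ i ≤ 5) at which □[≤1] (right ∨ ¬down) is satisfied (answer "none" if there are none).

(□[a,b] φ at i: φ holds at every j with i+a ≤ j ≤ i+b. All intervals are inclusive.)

0, 5

Evaluate at each i in [0,5]:
  i=0: ✓ (all of [0,1])
  i=1: ✗ (fails at j=2)
  i=2: ✗ (fails at j=2)
  i=3: ✗ (fails at j=4)
  i=4: ✗ (fails at j=4)
  i=5: ✓ (all of [5,6])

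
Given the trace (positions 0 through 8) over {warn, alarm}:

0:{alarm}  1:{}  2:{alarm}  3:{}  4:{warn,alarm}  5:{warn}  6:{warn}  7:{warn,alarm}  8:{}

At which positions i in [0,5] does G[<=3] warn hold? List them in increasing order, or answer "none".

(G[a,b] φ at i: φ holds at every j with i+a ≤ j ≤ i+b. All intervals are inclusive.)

4

Evaluate at each i in [0,5]:
  i=0: ✗ (fails at j=0)
  i=1: ✗ (fails at j=1)
  i=2: ✗ (fails at j=2)
  i=3: ✗ (fails at j=3)
  i=4: ✓ (all of [4,7])
  i=5: ✗ (fails at j=8)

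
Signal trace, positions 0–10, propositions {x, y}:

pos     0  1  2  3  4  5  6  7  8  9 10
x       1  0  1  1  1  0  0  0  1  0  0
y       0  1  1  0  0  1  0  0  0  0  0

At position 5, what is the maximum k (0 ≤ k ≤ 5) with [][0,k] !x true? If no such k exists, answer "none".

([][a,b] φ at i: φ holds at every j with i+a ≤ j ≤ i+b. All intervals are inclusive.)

2

!x must hold from j=5 onward; find where it first fails.
  j=5: holds
  j=6: holds
  j=7: holds
  j=8: fails
Holds on [5,7], so largest k = 2.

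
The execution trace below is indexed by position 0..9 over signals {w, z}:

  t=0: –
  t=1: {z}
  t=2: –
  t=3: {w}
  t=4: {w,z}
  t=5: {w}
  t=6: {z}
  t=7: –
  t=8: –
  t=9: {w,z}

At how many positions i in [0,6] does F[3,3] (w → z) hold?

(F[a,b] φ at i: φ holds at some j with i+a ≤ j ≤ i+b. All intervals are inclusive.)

5

Evaluate at each i in [0,6]:
  i=0: ✗ (none in [3,3])
  i=1: ✓ (witness j=4)
  i=2: ✗ (none in [5,5])
  i=3: ✓ (witness j=6)
  i=4: ✓ (witness j=7)
  i=5: ✓ (witness j=8)
  i=6: ✓ (witness j=9)
Positions where it holds: {1, 3, 4, 5, 6} → 5.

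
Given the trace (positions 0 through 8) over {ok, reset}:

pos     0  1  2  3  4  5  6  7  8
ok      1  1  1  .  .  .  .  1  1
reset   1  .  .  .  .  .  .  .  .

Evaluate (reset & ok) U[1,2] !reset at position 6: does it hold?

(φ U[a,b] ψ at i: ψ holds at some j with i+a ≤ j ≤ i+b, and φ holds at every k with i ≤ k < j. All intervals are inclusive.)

Need some j in [7,8] with !reset, and (reset & ok) at every k in [6,j-1].
  j=7: !reset holds, but (reset & ok) fails at k=6 → not this j.
  j=8: !reset holds, but (reset & ok) fails at k=6 → not this j.
No j in the window works → until fails.

False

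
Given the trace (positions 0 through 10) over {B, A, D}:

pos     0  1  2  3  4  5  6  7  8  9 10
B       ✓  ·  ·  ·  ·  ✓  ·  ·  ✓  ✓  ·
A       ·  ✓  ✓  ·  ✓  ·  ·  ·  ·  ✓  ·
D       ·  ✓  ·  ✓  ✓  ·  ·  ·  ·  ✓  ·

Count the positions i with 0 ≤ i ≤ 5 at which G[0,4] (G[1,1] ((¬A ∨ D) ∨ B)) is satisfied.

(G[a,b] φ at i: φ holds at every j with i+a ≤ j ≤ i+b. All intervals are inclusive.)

Evaluate at each i in [0,5]:
  i=0: ✗ (fails at j=1)
  i=1: ✗ (fails at j=1)
  i=2: ✓ (all of [2,6])
  i=3: ✓ (all of [3,7])
  i=4: ✓ (all of [4,8])
  i=5: ✓ (all of [5,9])
Positions where it holds: {2, 3, 4, 5} → 4.

4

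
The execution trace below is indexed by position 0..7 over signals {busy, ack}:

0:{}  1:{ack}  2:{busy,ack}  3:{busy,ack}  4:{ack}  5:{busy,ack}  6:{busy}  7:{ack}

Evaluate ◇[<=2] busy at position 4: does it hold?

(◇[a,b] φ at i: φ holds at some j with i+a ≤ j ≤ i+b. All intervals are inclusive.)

Check busy at each j in [4,6]:
  j=4: false
  j=5: true
  j=6: true
Found at j=5 → formula holds.

True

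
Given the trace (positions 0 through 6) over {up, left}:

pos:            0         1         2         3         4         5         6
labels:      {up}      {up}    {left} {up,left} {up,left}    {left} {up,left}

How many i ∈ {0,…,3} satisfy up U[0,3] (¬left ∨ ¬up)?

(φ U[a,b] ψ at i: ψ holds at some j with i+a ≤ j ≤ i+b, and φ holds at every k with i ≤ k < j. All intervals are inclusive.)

4

Evaluate at each i in [0,3]:
  i=0: ✓ (rhs at j=0)
  i=1: ✓ (rhs at j=1)
  i=2: ✓ (rhs at j=2)
  i=3: ✓ (rhs at j=5; lhs holds on [3,4])
Positions where it holds: {0, 1, 2, 3} → 4.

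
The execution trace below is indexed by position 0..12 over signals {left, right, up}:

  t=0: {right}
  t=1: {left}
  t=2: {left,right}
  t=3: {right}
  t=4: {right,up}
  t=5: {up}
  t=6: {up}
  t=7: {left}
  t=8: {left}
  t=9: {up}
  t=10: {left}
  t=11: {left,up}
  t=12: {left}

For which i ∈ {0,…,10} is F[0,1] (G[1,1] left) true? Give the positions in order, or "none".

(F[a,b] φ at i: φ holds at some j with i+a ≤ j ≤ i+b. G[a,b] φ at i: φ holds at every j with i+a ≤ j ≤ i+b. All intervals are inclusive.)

Evaluate at each i in [0,10]:
  i=0: ✓ (witness j=0)
  i=1: ✓ (witness j=1)
  i=2: ✗ (none in [2,3])
  i=3: ✗ (none in [3,4])
  i=4: ✗ (none in [4,5])
  i=5: ✓ (witness j=6)
  i=6: ✓ (witness j=6)
  i=7: ✓ (witness j=7)
  i=8: ✓ (witness j=9)
  i=9: ✓ (witness j=9)
  i=10: ✓ (witness j=10)

0, 1, 5, 6, 7, 8, 9, 10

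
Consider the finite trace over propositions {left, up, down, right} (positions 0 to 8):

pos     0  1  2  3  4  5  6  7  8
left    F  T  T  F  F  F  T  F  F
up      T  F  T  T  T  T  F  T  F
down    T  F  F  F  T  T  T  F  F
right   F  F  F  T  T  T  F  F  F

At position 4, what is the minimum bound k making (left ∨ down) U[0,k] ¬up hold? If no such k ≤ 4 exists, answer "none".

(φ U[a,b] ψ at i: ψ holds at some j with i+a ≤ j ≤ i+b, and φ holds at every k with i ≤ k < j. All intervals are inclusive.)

Need earliest j ≥ 4 with ¬up, and (left ∨ down) at every k in [4,j-1].
  j=4: rhs fails.
  j=5: rhs fails.
  j=6: rhs holds; lhs holds on [4,5]. k = 2.

2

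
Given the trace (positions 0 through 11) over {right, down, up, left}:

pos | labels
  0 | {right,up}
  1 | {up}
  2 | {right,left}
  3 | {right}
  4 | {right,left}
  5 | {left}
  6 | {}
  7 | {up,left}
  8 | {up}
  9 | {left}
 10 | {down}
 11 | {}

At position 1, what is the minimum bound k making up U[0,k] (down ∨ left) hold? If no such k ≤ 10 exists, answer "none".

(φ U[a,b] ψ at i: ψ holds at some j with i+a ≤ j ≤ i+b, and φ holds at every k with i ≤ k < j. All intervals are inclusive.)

1

Need earliest j ≥ 1 with (down ∨ left), and up at every k in [1,j-1].
  j=1: rhs fails.
  j=2: rhs holds; lhs holds on [1,1]. k = 1.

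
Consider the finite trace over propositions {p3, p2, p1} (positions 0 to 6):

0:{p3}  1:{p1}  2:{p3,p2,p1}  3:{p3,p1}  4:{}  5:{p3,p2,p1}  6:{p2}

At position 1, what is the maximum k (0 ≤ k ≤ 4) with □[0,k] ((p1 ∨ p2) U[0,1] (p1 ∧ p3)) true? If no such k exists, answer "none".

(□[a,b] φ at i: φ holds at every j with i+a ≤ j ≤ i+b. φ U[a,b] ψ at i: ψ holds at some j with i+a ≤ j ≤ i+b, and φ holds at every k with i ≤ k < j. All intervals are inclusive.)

2

((p1 ∨ p2) U[0,1] (p1 ∧ p3)) must hold from j=1 onward; find where it first fails.
  j=1: holds
  j=2: holds
  j=3: holds
  j=4: fails
Holds on [1,3], so largest k = 2.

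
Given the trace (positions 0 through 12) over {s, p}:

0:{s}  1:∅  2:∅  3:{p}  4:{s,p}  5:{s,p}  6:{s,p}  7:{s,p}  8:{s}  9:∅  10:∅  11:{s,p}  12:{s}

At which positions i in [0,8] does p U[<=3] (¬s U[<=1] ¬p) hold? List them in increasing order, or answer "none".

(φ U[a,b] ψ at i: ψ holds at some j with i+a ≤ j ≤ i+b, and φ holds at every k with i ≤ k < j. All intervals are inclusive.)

0, 1, 2, 5, 6, 7, 8

Evaluate at each i in [0,8]:
  i=0: ✓ (rhs at j=0)
  i=1: ✓ (rhs at j=1)
  i=2: ✓ (rhs at j=2)
  i=3: ✗ (no rhs in [3,6])
  i=4: ✗ (no rhs in [4,7])
  i=5: ✓ (rhs at j=8; lhs holds on [5,7])
  i=6: ✓ (rhs at j=8; lhs holds on [6,7])
  i=7: ✓ (rhs at j=8; lhs holds on [7,7])
  i=8: ✓ (rhs at j=8)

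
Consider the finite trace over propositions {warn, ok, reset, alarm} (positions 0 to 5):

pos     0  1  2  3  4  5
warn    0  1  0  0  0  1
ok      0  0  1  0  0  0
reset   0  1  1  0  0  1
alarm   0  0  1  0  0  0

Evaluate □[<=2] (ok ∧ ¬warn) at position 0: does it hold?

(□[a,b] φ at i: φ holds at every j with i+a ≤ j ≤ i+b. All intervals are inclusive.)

Does not hold

Check (ok ∧ ¬warn) at every j in [0,2]:
  j=0: false
  j=1: false
  j=2: true
Fails at j=0 → formula fails.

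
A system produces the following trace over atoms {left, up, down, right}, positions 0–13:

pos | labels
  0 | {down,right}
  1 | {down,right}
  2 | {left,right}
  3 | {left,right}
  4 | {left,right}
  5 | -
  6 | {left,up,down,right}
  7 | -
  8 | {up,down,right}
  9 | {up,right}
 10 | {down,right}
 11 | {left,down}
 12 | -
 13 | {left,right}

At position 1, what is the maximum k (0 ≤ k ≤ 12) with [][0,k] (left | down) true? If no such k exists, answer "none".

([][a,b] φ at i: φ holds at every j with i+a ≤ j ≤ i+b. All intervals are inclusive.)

(left | down) must hold from j=1 onward; find where it first fails.
  j=1: holds
  j=2: holds
  j=3: holds
  j=4: holds
  j=5: fails
Holds on [1,4], so largest k = 3.

3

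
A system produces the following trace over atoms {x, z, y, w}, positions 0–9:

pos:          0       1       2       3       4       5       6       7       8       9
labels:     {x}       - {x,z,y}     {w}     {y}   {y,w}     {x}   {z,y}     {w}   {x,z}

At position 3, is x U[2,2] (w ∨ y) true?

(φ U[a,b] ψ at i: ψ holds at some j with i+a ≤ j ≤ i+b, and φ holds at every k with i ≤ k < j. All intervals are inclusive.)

False

Need some j in [5,5] with (w ∨ y), and x at every k in [3,j-1].
  j=5: (w ∨ y) holds, but x fails at k=3 → not this j.
No j in the window works → until fails.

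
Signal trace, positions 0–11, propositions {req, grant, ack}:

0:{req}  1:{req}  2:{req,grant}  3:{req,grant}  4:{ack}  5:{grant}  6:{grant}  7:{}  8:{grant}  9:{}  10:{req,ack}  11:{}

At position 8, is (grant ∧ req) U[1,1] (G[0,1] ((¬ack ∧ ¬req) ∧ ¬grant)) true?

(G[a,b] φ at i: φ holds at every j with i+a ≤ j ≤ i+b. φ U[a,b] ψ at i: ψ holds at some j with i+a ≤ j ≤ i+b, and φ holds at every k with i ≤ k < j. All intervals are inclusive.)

Need some j in [9,9] with G[0,1] ((¬ack ∧ ¬req) ∧ ¬grant), and (grant ∧ req) at every k in [8,j-1].
  j=9: G[0,1] ((¬ack ∧ ¬req) ∧ ¬grant) — fails at 10.
No j in the window works → until fails.

False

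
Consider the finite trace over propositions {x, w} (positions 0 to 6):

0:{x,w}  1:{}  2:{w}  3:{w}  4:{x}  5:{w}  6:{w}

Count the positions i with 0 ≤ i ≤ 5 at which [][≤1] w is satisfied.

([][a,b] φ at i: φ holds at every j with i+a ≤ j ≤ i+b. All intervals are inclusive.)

2

Evaluate at each i in [0,5]:
  i=0: ✗ (fails at j=1)
  i=1: ✗ (fails at j=1)
  i=2: ✓ (all of [2,3])
  i=3: ✗ (fails at j=4)
  i=4: ✗ (fails at j=4)
  i=5: ✓ (all of [5,6])
Positions where it holds: {2, 5} → 2.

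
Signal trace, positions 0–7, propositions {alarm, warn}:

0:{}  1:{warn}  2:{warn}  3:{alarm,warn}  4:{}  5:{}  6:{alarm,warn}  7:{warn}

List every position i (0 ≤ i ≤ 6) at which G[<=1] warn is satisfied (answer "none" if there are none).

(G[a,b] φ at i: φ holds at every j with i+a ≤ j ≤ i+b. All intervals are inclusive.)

1, 2, 6

Evaluate at each i in [0,6]:
  i=0: ✗ (fails at j=0)
  i=1: ✓ (all of [1,2])
  i=2: ✓ (all of [2,3])
  i=3: ✗ (fails at j=4)
  i=4: ✗ (fails at j=4)
  i=5: ✗ (fails at j=5)
  i=6: ✓ (all of [6,7])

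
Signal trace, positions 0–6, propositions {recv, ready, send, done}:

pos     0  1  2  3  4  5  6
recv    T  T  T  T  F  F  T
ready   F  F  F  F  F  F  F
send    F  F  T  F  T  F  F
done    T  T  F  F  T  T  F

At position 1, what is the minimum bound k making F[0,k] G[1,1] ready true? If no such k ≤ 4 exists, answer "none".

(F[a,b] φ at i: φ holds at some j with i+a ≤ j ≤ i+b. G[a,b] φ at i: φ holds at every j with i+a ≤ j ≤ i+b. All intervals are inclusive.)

Scan j = 1,2,… for G[1,1] ready:
  j=1: fails
  j=2: fails
  j=3: fails
  j=4: fails
  j=5: fails
No j in [1,5] satisfies it → none.

none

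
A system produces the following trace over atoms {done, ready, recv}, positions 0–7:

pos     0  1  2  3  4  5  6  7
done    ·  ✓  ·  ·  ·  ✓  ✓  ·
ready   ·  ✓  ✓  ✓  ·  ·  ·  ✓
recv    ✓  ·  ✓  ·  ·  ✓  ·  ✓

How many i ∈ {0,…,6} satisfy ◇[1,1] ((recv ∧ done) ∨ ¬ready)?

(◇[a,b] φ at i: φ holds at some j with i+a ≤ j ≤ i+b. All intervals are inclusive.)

Evaluate at each i in [0,6]:
  i=0: ✗ (none in [1,1])
  i=1: ✗ (none in [2,2])
  i=2: ✗ (none in [3,3])
  i=3: ✓ (witness j=4)
  i=4: ✓ (witness j=5)
  i=5: ✓ (witness j=6)
  i=6: ✗ (none in [7,7])
Positions where it holds: {3, 4, 5} → 3.

3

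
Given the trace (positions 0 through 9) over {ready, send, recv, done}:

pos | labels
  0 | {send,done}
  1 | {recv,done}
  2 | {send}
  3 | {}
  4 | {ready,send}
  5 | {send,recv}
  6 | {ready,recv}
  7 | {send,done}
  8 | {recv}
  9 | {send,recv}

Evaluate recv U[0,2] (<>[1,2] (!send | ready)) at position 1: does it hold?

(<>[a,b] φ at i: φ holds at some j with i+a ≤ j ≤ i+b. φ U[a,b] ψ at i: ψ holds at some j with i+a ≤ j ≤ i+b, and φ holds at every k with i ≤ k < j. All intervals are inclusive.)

Need some j in [1,3] with <>[1,2] (!send | ready), and recv at every k in [1,j-1].
  j=1: <>[1,2] (!send | ready) holds; no prefix to check → satisfied.

True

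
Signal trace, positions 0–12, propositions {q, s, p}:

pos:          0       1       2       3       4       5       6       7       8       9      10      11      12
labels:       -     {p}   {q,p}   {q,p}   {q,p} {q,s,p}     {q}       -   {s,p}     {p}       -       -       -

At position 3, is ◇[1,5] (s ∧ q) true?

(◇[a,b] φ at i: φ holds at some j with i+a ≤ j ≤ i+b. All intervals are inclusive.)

Check (s ∧ q) at each j in [4,8]:
  j=4: false
  j=5: true
  j=6: false
  j=7: false
  j=8: false
Found at j=5 → formula holds.

Holds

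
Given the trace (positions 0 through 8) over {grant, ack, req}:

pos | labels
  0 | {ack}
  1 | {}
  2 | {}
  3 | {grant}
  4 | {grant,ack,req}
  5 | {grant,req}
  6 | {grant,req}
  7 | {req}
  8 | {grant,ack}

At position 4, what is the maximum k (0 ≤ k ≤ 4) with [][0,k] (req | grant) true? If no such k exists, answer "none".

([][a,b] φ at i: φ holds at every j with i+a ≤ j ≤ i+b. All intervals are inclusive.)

4

(req | grant) must hold from j=4 onward; find where it first fails.
  j=4: holds
  j=5: holds
  j=6: holds
  j=7: holds
  j=8: holds
Holds through j=8; largest k = 4.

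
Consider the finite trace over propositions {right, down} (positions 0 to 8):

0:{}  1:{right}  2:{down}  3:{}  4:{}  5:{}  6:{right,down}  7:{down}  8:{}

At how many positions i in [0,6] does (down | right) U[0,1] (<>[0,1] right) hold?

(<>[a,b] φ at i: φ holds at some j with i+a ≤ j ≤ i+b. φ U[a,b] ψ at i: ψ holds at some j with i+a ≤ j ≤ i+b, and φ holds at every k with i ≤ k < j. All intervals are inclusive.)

Evaluate at each i in [0,6]:
  i=0: ✓ (rhs at j=0)
  i=1: ✓ (rhs at j=1)
  i=2: ✗ (no rhs in [2,3])
  i=3: ✗ (no rhs in [3,4])
  i=4: ✗ (lhs fails at k=4 before rhs at j=5)
  i=5: ✓ (rhs at j=5)
  i=6: ✓ (rhs at j=6)
Positions where it holds: {0, 1, 5, 6} → 4.

4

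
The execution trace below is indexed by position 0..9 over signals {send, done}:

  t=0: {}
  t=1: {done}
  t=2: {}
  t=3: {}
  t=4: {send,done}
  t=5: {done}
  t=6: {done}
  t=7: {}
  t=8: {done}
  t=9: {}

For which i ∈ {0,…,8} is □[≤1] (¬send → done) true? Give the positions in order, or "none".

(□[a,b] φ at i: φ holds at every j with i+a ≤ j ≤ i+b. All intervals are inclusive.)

Evaluate at each i in [0,8]:
  i=0: ✗ (fails at j=0)
  i=1: ✗ (fails at j=2)
  i=2: ✗ (fails at j=2)
  i=3: ✗ (fails at j=3)
  i=4: ✓ (all of [4,5])
  i=5: ✓ (all of [5,6])
  i=6: ✗ (fails at j=7)
  i=7: ✗ (fails at j=7)
  i=8: ✗ (fails at j=9)

4, 5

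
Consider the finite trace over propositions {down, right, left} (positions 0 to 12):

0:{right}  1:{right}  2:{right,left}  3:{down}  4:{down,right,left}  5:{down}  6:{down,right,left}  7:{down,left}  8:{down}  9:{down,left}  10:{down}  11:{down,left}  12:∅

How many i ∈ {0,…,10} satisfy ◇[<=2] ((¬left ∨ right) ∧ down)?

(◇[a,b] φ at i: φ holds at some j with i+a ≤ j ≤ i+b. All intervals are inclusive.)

Evaluate at each i in [0,10]:
  i=0: ✗ (none in [0,2])
  i=1: ✓ (witness j=3)
  i=2: ✓ (witness j=3)
  i=3: ✓ (witness j=3)
  i=4: ✓ (witness j=4)
  i=5: ✓ (witness j=5)
  i=6: ✓ (witness j=6)
  i=7: ✓ (witness j=8)
  i=8: ✓ (witness j=8)
  i=9: ✓ (witness j=10)
  i=10: ✓ (witness j=10)
Positions where it holds: {1, 2, 3, 4, 5, 6, 7, 8, 9, 10} → 10.

10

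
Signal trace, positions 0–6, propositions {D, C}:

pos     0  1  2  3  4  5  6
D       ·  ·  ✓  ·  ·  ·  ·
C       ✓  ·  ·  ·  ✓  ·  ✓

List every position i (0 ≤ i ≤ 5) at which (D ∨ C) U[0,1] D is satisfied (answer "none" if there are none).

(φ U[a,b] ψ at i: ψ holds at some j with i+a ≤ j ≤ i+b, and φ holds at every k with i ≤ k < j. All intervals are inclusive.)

2

Evaluate at each i in [0,5]:
  i=0: ✗ (no rhs in [0,1])
  i=1: ✗ (lhs fails at k=1 before rhs at j=2)
  i=2: ✓ (rhs at j=2)
  i=3: ✗ (no rhs in [3,4])
  i=4: ✗ (no rhs in [4,5])
  i=5: ✗ (no rhs in [5,6])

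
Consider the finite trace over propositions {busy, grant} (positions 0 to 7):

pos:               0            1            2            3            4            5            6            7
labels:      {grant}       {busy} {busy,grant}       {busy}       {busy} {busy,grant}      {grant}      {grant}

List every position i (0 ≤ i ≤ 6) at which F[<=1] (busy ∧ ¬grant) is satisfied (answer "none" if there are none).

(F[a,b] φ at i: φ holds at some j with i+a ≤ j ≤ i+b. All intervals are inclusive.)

Evaluate at each i in [0,6]:
  i=0: ✓ (witness j=1)
  i=1: ✓ (witness j=1)
  i=2: ✓ (witness j=3)
  i=3: ✓ (witness j=3)
  i=4: ✓ (witness j=4)
  i=5: ✗ (none in [5,6])
  i=6: ✗ (none in [6,7])

0, 1, 2, 3, 4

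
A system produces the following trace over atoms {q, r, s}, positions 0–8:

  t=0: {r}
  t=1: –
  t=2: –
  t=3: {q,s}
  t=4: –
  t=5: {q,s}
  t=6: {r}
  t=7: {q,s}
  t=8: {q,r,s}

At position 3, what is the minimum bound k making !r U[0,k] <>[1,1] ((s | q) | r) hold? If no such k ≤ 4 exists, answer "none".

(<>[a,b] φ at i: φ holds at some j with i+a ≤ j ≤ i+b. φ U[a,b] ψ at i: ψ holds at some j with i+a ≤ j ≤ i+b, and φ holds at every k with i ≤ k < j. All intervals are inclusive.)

1

Need earliest j ≥ 3 with <>[1,1] ((s | q) | r), and !r at every k in [3,j-1].
  j=3: rhs fails.
  j=4: rhs holds; lhs holds on [3,3]. k = 1.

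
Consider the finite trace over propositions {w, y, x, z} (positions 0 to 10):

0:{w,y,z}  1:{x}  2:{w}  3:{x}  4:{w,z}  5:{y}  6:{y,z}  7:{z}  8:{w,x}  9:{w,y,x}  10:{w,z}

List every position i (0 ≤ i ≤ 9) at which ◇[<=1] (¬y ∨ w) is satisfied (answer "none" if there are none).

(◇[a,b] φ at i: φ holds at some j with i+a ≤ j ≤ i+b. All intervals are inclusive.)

0, 1, 2, 3, 4, 6, 7, 8, 9

Evaluate at each i in [0,9]:
  i=0: ✓ (witness j=0)
  i=1: ✓ (witness j=1)
  i=2: ✓ (witness j=2)
  i=3: ✓ (witness j=3)
  i=4: ✓ (witness j=4)
  i=5: ✗ (none in [5,6])
  i=6: ✓ (witness j=7)
  i=7: ✓ (witness j=7)
  i=8: ✓ (witness j=8)
  i=9: ✓ (witness j=9)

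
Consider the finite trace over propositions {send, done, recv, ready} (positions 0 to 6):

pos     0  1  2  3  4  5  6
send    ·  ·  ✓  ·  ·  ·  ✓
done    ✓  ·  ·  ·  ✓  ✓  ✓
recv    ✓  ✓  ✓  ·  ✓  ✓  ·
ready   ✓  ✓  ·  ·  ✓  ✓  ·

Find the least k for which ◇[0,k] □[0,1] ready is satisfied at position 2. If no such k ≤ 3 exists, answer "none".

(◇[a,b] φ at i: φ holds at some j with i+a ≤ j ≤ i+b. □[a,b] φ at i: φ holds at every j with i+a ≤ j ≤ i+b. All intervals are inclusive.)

2

Scan j = 2,3,… for □[0,1] ready:
  j=2: fails
  j=3: fails
  j=4: holds
First hit at j=4, so smallest k = 4-2 = 2.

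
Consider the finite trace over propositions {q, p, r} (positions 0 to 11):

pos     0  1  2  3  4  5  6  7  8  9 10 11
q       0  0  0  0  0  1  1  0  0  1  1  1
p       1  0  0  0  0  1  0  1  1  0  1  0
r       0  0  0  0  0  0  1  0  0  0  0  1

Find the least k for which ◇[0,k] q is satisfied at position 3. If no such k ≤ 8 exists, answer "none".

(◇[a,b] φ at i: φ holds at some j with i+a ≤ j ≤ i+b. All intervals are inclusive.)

Scan j = 3,4,… for q:
  j=3: fails
  j=4: fails
  j=5: holds
First hit at j=5, so smallest k = 5-3 = 2.

2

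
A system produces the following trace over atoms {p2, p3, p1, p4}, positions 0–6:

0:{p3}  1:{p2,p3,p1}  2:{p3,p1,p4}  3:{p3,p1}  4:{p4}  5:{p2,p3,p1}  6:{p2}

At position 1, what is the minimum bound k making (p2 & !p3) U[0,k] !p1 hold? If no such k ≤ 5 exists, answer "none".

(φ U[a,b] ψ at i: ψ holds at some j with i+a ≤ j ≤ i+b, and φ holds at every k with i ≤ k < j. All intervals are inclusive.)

Need earliest j ≥ 1 with !p1, and (p2 & !p3) at every k in [1,j-1].
  j=1: rhs fails.
  j=2: rhs fails.
  j=3: rhs fails.
  j=4: rhs holds but lhs fails at k=1.
  j=5: rhs fails.
  j=6: rhs holds but lhs fails at k=1.
No witness within the range → none.

none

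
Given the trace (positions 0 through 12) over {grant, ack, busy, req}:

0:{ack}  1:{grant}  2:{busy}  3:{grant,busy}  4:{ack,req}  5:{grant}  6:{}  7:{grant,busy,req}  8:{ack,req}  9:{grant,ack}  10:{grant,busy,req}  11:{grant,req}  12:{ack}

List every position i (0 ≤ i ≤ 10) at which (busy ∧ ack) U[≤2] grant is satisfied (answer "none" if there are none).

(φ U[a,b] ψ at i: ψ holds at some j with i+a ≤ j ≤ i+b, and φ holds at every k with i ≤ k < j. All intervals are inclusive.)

1, 3, 5, 7, 9, 10

Evaluate at each i in [0,10]:
  i=0: ✗ (lhs fails at k=0 before rhs at j=1)
  i=1: ✓ (rhs at j=1)
  i=2: ✗ (lhs fails at k=2 before rhs at j=3)
  i=3: ✓ (rhs at j=3)
  i=4: ✗ (lhs fails at k=4 before rhs at j=5)
  i=5: ✓ (rhs at j=5)
  i=6: ✗ (lhs fails at k=6 before rhs at j=7)
  i=7: ✓ (rhs at j=7)
  i=8: ✗ (lhs fails at k=8 before rhs at j=9)
  i=9: ✓ (rhs at j=9)
  i=10: ✓ (rhs at j=10)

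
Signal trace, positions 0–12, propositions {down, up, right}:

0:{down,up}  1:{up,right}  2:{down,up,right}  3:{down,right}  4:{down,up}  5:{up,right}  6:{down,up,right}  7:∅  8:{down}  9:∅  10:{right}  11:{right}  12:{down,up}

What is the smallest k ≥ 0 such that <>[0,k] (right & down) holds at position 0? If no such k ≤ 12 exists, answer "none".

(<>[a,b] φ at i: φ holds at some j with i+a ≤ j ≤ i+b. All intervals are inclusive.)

Scan j = 0,1,… for (right & down):
  j=0: fails
  j=1: fails
  j=2: holds
First hit at j=2, so smallest k = 2-0 = 2.

2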